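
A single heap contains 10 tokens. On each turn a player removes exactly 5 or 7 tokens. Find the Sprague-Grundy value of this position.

2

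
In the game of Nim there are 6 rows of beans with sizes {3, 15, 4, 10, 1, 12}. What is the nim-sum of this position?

In binary:
  0011  (3)
  1111  (15)
  0100  (4)
  1010  (10)
  0001  (1)
  1100  (12)
  ----
  1111  (15)

15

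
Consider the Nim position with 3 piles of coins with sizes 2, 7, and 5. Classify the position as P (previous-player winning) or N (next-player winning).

P-position

Nim-sum: 2 XOR 7 XOR 5 = 0.
The nim-sum is 0, so this is a P-position: the player to move is in a losing position under optimal play.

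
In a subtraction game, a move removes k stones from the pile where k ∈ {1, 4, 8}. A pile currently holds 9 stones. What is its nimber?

2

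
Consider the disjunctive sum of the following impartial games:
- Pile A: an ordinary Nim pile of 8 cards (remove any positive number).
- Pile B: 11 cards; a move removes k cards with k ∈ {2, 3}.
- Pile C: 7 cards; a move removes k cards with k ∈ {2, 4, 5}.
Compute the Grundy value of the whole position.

Pile A is a plain Nim pile of size 8, so its Grundy value is 8.
Grundy values for pile B (subtraction set {2, 3}):
k:     0  1  2  3  4  5  6  7  8  9 10 11
g(k):  0  0  1  1  2  0  0  1  1  2  0  0
So g(11) = 0.
Grundy values for pile C (subtraction set {2, 4, 5}):
k:     0  1  2  3  4  5  6  7
g(k):  0  0  1  1  2  2  3  0
So g(7) = 0.
By the Sprague-Grundy theorem, the Grundy value of a sum of independent games is the XOR of the component values.
Combined value = 8 XOR 0 XOR 0 = 8.

8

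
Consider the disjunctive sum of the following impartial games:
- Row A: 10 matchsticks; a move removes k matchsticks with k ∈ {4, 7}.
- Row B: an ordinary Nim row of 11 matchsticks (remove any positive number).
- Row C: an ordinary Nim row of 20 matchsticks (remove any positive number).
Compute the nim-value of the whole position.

29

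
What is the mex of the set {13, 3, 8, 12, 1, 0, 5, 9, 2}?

4

The values 0, 1, 2, 3 are all present; 4 is the first non-negative integer missing from the set.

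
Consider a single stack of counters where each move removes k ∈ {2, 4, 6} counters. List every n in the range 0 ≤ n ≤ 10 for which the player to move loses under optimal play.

0, 1, 8, 9

Build the Grundy sequence with g(k) = mex{g(k−s) : s ∈ {2, 4, 6}, s ≤ k}:
k:     0  1  2  3  4  5  6  7  8  9 10
g(k):  0  0  1  1  2  2  3  3  0  0  1
The P-positions (g = 0) in 0..10 are 0, 1, 8, 9.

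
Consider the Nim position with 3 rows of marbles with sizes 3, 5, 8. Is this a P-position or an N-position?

N-position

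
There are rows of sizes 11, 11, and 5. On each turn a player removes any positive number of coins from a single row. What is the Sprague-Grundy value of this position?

5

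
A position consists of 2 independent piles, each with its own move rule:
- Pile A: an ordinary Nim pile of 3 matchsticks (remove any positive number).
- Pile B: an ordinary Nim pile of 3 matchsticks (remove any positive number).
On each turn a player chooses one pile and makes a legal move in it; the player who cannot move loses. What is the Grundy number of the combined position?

0

Pile A is a plain Nim pile of size 3, so its Grundy value is 3.
Pile B is a plain Nim pile of size 3, so its Grundy value is 3.
By the Sprague-Grundy theorem, the Grundy value of a sum of independent games is the XOR of the component values.
Combined value = 3 XOR 3 = 0.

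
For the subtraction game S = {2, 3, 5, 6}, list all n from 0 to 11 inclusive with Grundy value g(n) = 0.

0, 1, 8, 9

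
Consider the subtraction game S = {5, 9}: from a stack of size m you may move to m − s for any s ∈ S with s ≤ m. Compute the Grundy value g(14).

Build the Grundy sequence with g(k) = mex{g(k−s) : s ∈ {5, 9}, s ≤ k}:
k:     0  1  2  3  4  5  6  7  8  9 10 11 12 13 14
g(k):  0  0  0  0  0  1  1  1  1  1  2  2  2  2  0
So g(14) = 0.

0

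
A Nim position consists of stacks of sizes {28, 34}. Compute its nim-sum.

62

In binary:
  011100  (28)
  100010  (34)
  ------
  111110  (62)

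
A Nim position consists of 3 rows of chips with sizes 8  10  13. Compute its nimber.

15

Compute the nim-sum pairwise:
8 ⊕ 10 = 2
2 ⊕ 13 = 15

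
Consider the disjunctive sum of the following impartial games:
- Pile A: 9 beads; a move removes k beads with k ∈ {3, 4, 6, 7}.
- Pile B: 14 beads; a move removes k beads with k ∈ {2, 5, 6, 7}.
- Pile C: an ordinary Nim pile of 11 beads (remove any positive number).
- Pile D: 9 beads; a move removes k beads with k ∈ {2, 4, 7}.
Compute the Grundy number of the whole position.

Build the Grundy sequence for pile A with g(k) = mex{g(k−s) : s ∈ {3, 4, 6, 7}, s ≤ k}:
k:     0  1  2  3  4  5  6  7  8  9
g(k):  0  0  0  1  1  1  2  2  2  3
So g(9) = 3.
For pile B, compute g(0), g(1), … with moves {2, 5, 6, 7}:
k:     0  1  2  3  4  5  6  7  8  9 10 11 12 13 14
g(k):  0  0  1  1  0  2  1  3  2  2  3  3  0  0  1
So g(14) = 1.
Pile C is a plain Nim pile of size 11, so its Grundy value is 11.
Build the Grundy sequence for pile D with g(k) = mex{g(k−s) : s ∈ {2, 4, 7}, s ≤ k}:
g(0) = mex{} = 0
g(1) = mex{} = 0
g(2) = mex{0} = 1
g(3) = mex{0} = 1
g(4) = mex{0,1} = 2
g(5) = mex{0,1} = 2
g(6) = mex{1,2} = 0
g(7) = mex{0,1,2} = 3
g(8) = mex{0,2} = 1
g(9) = mex{1,2,3} = 0
So g(9) = 0.
By the Sprague-Grundy theorem, the Grundy value of a sum of independent games is the XOR of the component values.
Combined value = 3 XOR 1 XOR 11 XOR 0 = 9.

9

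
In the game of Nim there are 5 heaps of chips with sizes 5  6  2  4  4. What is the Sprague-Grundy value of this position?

1

Nim-sum: 5 XOR 6 XOR 2 XOR 4 XOR 4 = 1.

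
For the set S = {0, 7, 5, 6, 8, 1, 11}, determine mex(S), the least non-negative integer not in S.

The values 0, 1 are all present; 2 is the first non-negative integer missing from the set.

2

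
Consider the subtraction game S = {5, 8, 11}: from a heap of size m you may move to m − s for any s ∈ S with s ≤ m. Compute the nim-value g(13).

2

Build the Grundy sequence with g(k) = mex{g(k−s) : s ∈ {5, 8, 11}, s ≤ k}:
g(0) = mex{} = 0
g(1) = mex{} = 0
g(2) = mex{} = 0
g(3) = mex{} = 0
g(4) = mex{} = 0
g(5) = mex{0} = 1
g(6) = mex{0} = 1
g(7) = mex{0} = 1
g(8) = mex{0} = 1
g(9) = mex{0} = 1
g(10) = mex{0,1} = 2
g(11) = mex{0,1} = 2
g(12) = mex{0,1} = 2
g(13) = mex{0,1} = 2
So g(13) = 2.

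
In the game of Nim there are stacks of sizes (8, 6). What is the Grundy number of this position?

In binary:
  1000  (8)
  0110  (6)
  ----
  1110  (14)

14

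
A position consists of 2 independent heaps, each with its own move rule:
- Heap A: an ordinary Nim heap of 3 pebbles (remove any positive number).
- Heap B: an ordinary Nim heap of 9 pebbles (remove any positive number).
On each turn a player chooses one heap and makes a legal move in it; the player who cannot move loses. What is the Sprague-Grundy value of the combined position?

Heap A is a plain Nim heap of size 3, so its Grundy value is 3.
Heap B is a plain Nim heap of size 9, so its Grundy value is 9.
By the Sprague-Grundy theorem, the Grundy value of a sum of independent games is the XOR of the component values.
Combined value = 3 ⊕ 9 = 10.

10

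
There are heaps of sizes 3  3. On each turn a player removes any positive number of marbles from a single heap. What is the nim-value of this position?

Write each in binary and XOR column by column:
  11  (3)
  11  (3)
  --
  00  (0)

0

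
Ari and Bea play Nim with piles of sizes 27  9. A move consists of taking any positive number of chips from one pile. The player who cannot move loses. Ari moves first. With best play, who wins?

Ari wins

Compute the nim-sum pairwise:
27 ^ 9 = 18
The nim-sum is 18 ≠ 0, so this is an N-position: the player to move can win; Ari has a winning move.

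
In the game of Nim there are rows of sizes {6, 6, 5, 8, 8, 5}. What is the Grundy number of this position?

0

In binary:
  0110  (6)
  0110  (6)
  0101  (5)
  1000  (8)
  1000  (8)
  0101  (5)
  ----
  0000  (0)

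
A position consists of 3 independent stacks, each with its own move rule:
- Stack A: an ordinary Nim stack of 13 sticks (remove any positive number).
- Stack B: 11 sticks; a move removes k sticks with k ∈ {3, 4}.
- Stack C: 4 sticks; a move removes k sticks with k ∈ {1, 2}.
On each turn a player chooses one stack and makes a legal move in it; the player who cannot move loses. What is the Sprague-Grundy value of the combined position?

Stack A is a plain Nim stack of size 13, so its Grundy value is 13.
For stack B, compute g(0), g(1), … with moves {3, 4}:
g(0) = mex{} = 0
g(1) = mex{} = 0
g(2) = mex{} = 0
g(3) = mex{0} = 1
g(4) = mex{0} = 1
g(5) = mex{0} = 1
g(6) = mex{0,1} = 2
g(7) = mex{1} = 0
g(8) = mex{1} = 0
g(9) = mex{1,2} = 0
g(10) = mex{0,2} = 1
g(11) = mex{0} = 1
So g(11) = 1.
Build the Grundy sequence for stack C with g(k) = mex{g(k−s) : s ∈ {1, 2}, s ≤ k}:
k:     0  1  2  3  4
g(k):  0  1  2  0  1
So g(4) = 1.
By the Sprague-Grundy theorem, the Grundy value of a sum of independent games is the XOR of the component values.
Combined value = 13 ⊕ 1 ⊕ 1 = 13.

13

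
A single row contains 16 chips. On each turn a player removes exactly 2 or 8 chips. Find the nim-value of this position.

Grundy values for subtraction set {2, 8}:
k:     0  1  2  3  4  5  6  7  8  9 10 11 12 13 14 15 16
g(k):  0  0  1  1  0  0  1  1  2  2  0  0  1  1  0  0  1
So g(16) = 1.

1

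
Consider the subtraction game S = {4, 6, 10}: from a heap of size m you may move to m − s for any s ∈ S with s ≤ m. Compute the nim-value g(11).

2

Compute g(0), g(1), … for moves {4, 6, 10}:
k:     0  1  2  3  4  5  6  7  8  9 10 11
g(k):  0  0  0  0  1  1  1  1  2  2  2  2
So g(11) = 2.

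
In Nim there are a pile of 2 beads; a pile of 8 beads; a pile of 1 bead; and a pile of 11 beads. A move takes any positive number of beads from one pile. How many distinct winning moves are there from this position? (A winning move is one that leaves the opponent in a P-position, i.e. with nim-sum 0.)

0

Compute the nim-sum pairwise:
2 XOR 8 = 10
10 XOR 1 = 11
11 XOR 11 = 0
The nim-sum is already 0, so every move leaves a nonzero nim-sum — there are no winning moves.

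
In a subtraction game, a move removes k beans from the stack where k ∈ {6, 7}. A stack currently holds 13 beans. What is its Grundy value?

0

Build the Grundy sequence with g(k) = mex{g(k−s) : s ∈ {6, 7}, s ≤ k}:
g(0) = mex{} = 0
g(1) = mex{} = 0
g(2) = mex{} = 0
g(3) = mex{} = 0
g(4) = mex{} = 0
g(5) = mex{} = 0
g(6) = mex{0} = 1
g(7) = mex{0} = 1
g(8) = mex{0} = 1
g(9) = mex{0} = 1
g(10) = mex{0} = 1
g(11) = mex{0} = 1
g(12) = mex{0,1} = 2
g(13) = mex{1} = 0
So g(13) = 0.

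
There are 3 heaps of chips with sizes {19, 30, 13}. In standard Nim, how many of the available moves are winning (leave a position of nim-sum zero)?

Nim-sum: 19 XOR 30 XOR 13 = 0.
The nim-sum is already 0, so every move leaves a nonzero nim-sum — there are no winning moves.

0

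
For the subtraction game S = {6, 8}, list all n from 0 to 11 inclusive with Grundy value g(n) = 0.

0, 1, 2, 3, 4, 5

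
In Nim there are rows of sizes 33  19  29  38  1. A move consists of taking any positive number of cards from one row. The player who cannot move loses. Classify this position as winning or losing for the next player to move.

Compute the nim-sum pairwise:
33 ^ 19 = 50
50 ^ 29 = 47
47 ^ 38 = 9
9 ^ 1 = 8
The nim-sum is 8 ≠ 0, so this is an N-position: the player to move can win.

Winning position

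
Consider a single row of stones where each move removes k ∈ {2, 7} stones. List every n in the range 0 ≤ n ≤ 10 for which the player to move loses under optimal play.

Grundy values for subtraction set {2, 7}:
g(0) = mex{} = 0
g(1) = mex{} = 0
g(2) = mex{0} = 1
g(3) = mex{0} = 1
g(4) = mex{1} = 0
g(5) = mex{1} = 0
g(6) = mex{0} = 1
g(7) = mex{0} = 1
g(8) = mex{0,1} = 2
g(9) = mex{1} = 0
g(10) = mex{1,2} = 0
The P-positions (g = 0) in 0..10 are 0, 1, 4, 5, 9, 10.

0, 1, 4, 5, 9, 10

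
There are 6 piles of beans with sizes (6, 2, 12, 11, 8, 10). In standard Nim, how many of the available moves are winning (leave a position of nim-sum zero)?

Write each in binary and XOR column by column:
  0110  (6)
  0010  (2)
  1100  (12)
  1011  (11)
  1000  (8)
  1010  (10)
  ----
  0001  (1)
The overall nim-sum is X = 1. A pile of size p has a winning move iff p XOR X < p (reduce it to p XOR X).
  6: 6 XOR 1 = 7 ≥ 6 — no move.
  2: 2 XOR 1 = 3 ≥ 2 — no move.
  12: 12 XOR 1 = 13 ≥ 12 — no move.
  11: 11 XOR 1 = 10 < 11 — winning move (to 10).
  8: 8 XOR 1 = 9 ≥ 8 — no move.
  10: 10 XOR 1 = 11 ≥ 10 — no move.
That gives 1 winning move.

1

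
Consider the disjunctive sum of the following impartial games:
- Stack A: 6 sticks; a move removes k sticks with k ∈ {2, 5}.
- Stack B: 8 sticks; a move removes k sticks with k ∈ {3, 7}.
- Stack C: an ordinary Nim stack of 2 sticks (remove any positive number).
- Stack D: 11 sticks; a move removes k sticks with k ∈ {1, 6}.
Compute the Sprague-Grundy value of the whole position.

For stack A, compute g(0), g(1), … with moves {2, 5}:
k:     0  1  2  3  4  5  6
g(k):  0  0  1  1  0  2  1
So g(6) = 1.
For stack B, compute g(0), g(1), … with moves {3, 7}:
k:     0  1  2  3  4  5  6  7  8
g(k):  0  0  0  1  1  1  0  2  2
So g(8) = 2.
Stack C is a plain Nim stack of size 2, so its Grundy value is 2.
Build the Grundy sequence for stack D with g(k) = mex{g(k−s) : s ∈ {1, 6}, s ≤ k}:
k:     0  1  2  3  4  5  6  7  8  9 10 11
g(k):  0  1  0  1  0  1  2  0  1  0  1  0
So g(11) = 0.
By the Sprague-Grundy theorem, the Grundy value of a sum of independent games is the XOR of the component values.
Combined value = 1 XOR 2 XOR 2 XOR 0 = 1.

1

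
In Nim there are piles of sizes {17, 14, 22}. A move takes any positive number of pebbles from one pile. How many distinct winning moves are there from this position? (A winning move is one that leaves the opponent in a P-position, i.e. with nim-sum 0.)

Compute the nim-sum pairwise:
17 XOR 14 = 31
31 XOR 22 = 9
The overall nim-sum is X = 9. A pile of size p has a winning move iff p XOR X < p (reduce it to p XOR X).
  17: 17 XOR 9 = 24 ≥ 17 — no move.
  14: 14 XOR 9 = 7 < 14 — winning move (to 7).
  22: 22 XOR 9 = 31 ≥ 22 — no move.
That gives 1 winning move.

1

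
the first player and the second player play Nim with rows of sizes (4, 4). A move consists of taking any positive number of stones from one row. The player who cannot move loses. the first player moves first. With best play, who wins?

Write each in binary and XOR column by column:
  100  (4)
  100  (4)
  ---
  000  (0)
The nim-sum is 0, so this is a P-position: the player to move is in a losing position under optimal play; the first player is about to move from it and so loses — the second player wins.

the second player wins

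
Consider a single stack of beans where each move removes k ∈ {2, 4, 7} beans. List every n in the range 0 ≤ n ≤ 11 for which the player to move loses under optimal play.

0, 1, 6, 9

Compute g(0), g(1), … for moves {2, 4, 7}:
k:     0  1  2  3  4  5  6  7  8  9 10 11
g(k):  0  0  1  1  2  2  0  3  1  0  2  1
The P-positions (g = 0) in 0..11 are 0, 1, 6, 9.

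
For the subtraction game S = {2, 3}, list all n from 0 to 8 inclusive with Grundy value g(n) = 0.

Compute g(0), g(1), … for moves {2, 3}:
k:     0  1  2  3  4  5  6  7  8
g(k):  0  0  1  1  2  0  0  1  1
The P-positions (g = 0) in 0..8 are 0, 1, 5, 6.

0, 1, 5, 6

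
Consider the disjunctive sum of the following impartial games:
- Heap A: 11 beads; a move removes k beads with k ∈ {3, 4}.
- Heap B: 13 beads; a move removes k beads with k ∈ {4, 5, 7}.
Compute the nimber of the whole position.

Grundy values for heap A (subtraction set {3, 4}):
k:     0  1  2  3  4  5  6  7  8  9 10 11
g(k):  0  0  0  1  1  1  2  0  0  0  1  1
So g(11) = 1.
Grundy values for heap B (subtraction set {4, 5, 7}):
g(0) = mex{} = 0
g(1) = mex{} = 0
g(2) = mex{} = 0
g(3) = mex{} = 0
g(4) = mex{0} = 1
g(5) = mex{0} = 1
g(6) = mex{0} = 1
g(7) = mex{0} = 1
g(8) = mex{0,1} = 2
g(9) = mex{0,1} = 2
g(10) = mex{0,1} = 2
g(11) = mex{1} = 0
g(12) = mex{1,2} = 0
g(13) = mex{1,2} = 0
So g(13) = 0.
By the Sprague-Grundy theorem, the Grundy value of a sum of independent games is the XOR of the component values.
Combined value = 1 XOR 0 = 1.

1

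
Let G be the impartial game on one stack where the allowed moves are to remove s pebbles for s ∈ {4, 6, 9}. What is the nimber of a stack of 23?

2

Compute g(0), g(1), … for moves {4, 6, 9}:
k:     0  1  2  3  4  5  6  7  8  9 10 11 12 13 14 15 16 17 18 19 20 21 22 23
g(k):  0  0  0  0  1  1  1  1  2  2  2  2  3  0  0  0  0  1  1  1  1  2  2  2
So g(23) = 2.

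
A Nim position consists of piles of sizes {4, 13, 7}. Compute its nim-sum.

14

Bitwise XOR of the heap sizes:
  0100  (4)
  1101  (13)
  0111  (7)
  ----
  1110  (14)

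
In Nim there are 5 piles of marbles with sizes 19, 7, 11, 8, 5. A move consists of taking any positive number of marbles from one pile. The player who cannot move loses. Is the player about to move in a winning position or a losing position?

In binary:
  10011  (19)
  00111  (7)
  01011  (11)
  01000  (8)
  00101  (5)
  -----
  10010  (18)
The nim-sum is 18 ≠ 0, so this is an N-position: the player to move can win.

Winning position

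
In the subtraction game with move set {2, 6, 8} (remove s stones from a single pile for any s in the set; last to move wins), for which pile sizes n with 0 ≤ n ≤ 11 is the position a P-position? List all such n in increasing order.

Grundy values for subtraction set {2, 6, 8}:
g(0) = mex{} = 0
g(1) = mex{} = 0
g(2) = mex{0} = 1
g(3) = mex{0} = 1
g(4) = mex{1} = 0
g(5) = mex{1} = 0
g(6) = mex{0} = 1
g(7) = mex{0} = 1
g(8) = mex{0,1} = 2
g(9) = mex{0,1} = 2
g(10) = mex{0,1,2} = 3
g(11) = mex{0,1,2} = 3
The P-positions (g = 0) in 0..11 are 0, 1, 4, 5.

0, 1, 4, 5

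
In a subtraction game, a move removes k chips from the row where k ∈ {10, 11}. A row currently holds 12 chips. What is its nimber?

Compute g(0), g(1), … for moves {10, 11}:
g(0) = mex{} = 0
g(1) = mex{} = 0
g(2) = mex{} = 0
g(3) = mex{} = 0
g(4) = mex{} = 0
g(5) = mex{} = 0
g(6) = mex{} = 0
g(7) = mex{} = 0
g(8) = mex{} = 0
g(9) = mex{} = 0
g(10) = mex{0} = 1
g(11) = mex{0} = 1
g(12) = mex{0} = 1
So g(12) = 1.

1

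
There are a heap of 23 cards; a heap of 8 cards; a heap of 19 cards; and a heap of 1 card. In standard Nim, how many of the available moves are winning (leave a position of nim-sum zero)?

1

Nim-sum: 23 XOR 8 XOR 19 XOR 1 = 13.
The overall nim-sum is X = 13. A heap of size p has a winning move iff p XOR X < p (reduce it to p XOR X).
  23: 23 XOR 13 = 26 ≥ 23 — no move.
  8: 8 XOR 13 = 5 < 8 — winning move (to 5).
  19: 19 XOR 13 = 30 ≥ 19 — no move.
  1: 1 XOR 13 = 12 ≥ 1 — no move.
That gives 1 winning move.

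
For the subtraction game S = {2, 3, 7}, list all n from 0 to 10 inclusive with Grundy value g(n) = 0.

Build the Grundy sequence with g(k) = mex{g(k−s) : s ∈ {2, 3, 7}, s ≤ k}:
g(0) = mex{} = 0
g(1) = mex{} = 0
g(2) = mex{0} = 1
g(3) = mex{0} = 1
g(4) = mex{0,1} = 2
g(5) = mex{1} = 0
g(6) = mex{1,2} = 0
g(7) = mex{0,2} = 1
g(8) = mex{0} = 1
g(9) = mex{0,1} = 2
g(10) = mex{1} = 0
The P-positions (g = 0) in 0..10 are 0, 1, 5, 6, 10.

0, 1, 5, 6, 10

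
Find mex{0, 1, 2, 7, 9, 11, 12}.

The values 0, 1, 2 are all present; 3 is the first non-negative integer missing from the set.

3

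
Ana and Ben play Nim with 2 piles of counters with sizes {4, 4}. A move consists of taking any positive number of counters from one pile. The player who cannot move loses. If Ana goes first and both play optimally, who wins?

Nim-sum: 4 ^ 4 = 0.
The nim-sum is 0, so this is a P-position: the player to move is in a losing position under optimal play; Ana is about to move from it and so loses — Ben wins.

Ben wins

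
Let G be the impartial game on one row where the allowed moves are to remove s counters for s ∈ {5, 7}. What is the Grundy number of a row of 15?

Build the Grundy sequence with g(k) = mex{g(k−s) : s ∈ {5, 7}, s ≤ k}:
k:     0  1  2  3  4  5  6  7  8  9 10 11 12 13 14 15
g(k):  0  0  0  0  0  1  1  1  1  1  2  2  0  0  0  0
So g(15) = 0.

0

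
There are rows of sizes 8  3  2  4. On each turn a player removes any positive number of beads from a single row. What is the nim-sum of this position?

13

Compute the nim-sum pairwise:
8 XOR 3 = 11
11 XOR 2 = 9
9 XOR 4 = 13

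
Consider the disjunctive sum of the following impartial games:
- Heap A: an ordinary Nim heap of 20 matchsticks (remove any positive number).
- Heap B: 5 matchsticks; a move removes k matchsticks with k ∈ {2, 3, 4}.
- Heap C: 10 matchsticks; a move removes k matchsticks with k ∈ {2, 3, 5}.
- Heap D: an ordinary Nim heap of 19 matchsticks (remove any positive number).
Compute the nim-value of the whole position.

Heap A is a plain Nim heap of size 20, so its Grundy value is 20.
Build the Grundy sequence for heap B with g(k) = mex{g(k−s) : s ∈ {2, 3, 4}, s ≤ k}:
k:     0  1  2  3  4  5
g(k):  0  0  1  1  2  2
So g(5) = 2.
For heap C, compute g(0), g(1), … with moves {2, 3, 5}:
g(0) = mex{} = 0
g(1) = mex{} = 0
g(2) = mex{0} = 1
g(3) = mex{0} = 1
g(4) = mex{0,1} = 2
g(5) = mex{0,1} = 2
g(6) = mex{0,1,2} = 3
g(7) = mex{1,2} = 0
g(8) = mex{1,2,3} = 0
g(9) = mex{0,2,3} = 1
g(10) = mex{0,2} = 1
So g(10) = 1.
Heap D is a plain Nim heap of size 19, so its Grundy value is 19.
The value of a disjunctive sum is the nim-sum of the parts.
Combined value = 20 ⊕ 2 ⊕ 1 ⊕ 19 = 4.

4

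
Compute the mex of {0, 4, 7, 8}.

1

0 is in the set but 1 is not, so the mex is 1.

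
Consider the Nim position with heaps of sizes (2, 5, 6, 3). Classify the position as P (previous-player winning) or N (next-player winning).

N-position

Compute the nim-sum pairwise:
2 ⊕ 5 = 7
7 ⊕ 6 = 1
1 ⊕ 3 = 2
The nim-sum is 2 ≠ 0, so this is an N-position: the player to move can win.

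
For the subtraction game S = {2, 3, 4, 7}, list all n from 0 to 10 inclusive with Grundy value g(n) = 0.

Compute g(0), g(1), … for moves {2, 3, 4, 7}:
k:     0  1  2  3  4  5  6  7  8  9 10
g(k):  0  0  1  1  2  2  0  3  1  4  2
The P-positions (g = 0) in 0..10 are 0, 1, 6.

0, 1, 6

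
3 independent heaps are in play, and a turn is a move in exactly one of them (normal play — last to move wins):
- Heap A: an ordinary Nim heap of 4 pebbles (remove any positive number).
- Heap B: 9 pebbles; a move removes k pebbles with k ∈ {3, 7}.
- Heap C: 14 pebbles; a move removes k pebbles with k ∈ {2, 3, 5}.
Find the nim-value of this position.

5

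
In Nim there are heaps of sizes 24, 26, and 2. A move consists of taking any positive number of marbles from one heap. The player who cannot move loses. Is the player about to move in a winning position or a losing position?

Nim-sum: 24 ^ 26 ^ 2 = 0.
The nim-sum is 0, so this is a P-position: the player to move is in a losing position under optimal play.

Losing position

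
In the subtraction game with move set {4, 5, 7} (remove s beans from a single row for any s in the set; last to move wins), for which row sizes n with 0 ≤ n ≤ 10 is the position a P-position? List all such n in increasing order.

Build the Grundy sequence with g(k) = mex{g(k−s) : s ∈ {4, 5, 7}, s ≤ k}:
k:     0  1  2  3  4  5  6  7  8  9 10
g(k):  0  0  0  0  1  1  1  1  2  2  2
The P-positions (g = 0) in 0..10 are 0, 1, 2, 3.

0, 1, 2, 3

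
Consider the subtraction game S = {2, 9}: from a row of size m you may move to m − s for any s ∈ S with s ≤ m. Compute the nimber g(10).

1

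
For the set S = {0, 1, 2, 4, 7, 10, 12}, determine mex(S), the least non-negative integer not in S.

3

The values 0, 1, 2 are all present; 3 is the first non-negative integer missing from the set.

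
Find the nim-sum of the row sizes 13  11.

Compute the nim-sum pairwise:
13 ^ 11 = 6

6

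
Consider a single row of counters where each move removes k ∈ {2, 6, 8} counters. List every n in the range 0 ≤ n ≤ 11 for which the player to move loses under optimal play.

0, 1, 4, 5

Grundy values for subtraction set {2, 6, 8}:
k:     0  1  2  3  4  5  6  7  8  9 10 11
g(k):  0  0  1  1  0  0  1  1  2  2  3  3
The P-positions (g = 0) in 0..11 are 0, 1, 4, 5.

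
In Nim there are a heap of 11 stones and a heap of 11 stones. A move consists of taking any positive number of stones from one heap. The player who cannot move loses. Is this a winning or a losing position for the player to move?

Losing position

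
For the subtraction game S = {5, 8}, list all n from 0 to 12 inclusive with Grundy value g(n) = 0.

0, 1, 2, 3, 4

Grundy values for subtraction set {5, 8}:
k:     0  1  2  3  4  5  6  7  8  9 10 11 12
g(k):  0  0  0  0  0  1  1  1  1  1  2  2  2
The P-positions (g = 0) in 0..12 are 0, 1, 2, 3, 4.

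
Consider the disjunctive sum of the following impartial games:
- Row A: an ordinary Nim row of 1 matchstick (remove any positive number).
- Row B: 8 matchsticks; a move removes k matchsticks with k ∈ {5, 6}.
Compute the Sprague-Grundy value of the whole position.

Row A is a plain Nim row of size 1, so its Grundy value is 1.
For row B, compute g(0), g(1), … with moves {5, 6}:
g(0) = mex{} = 0
g(1) = mex{} = 0
g(2) = mex{} = 0
g(3) = mex{} = 0
g(4) = mex{} = 0
g(5) = mex{0} = 1
g(6) = mex{0} = 1
g(7) = mex{0} = 1
g(8) = mex{0} = 1
So g(8) = 1.
The value of a disjunctive sum is the nim-sum of the parts.
Combined value = 1 ⊕ 1 = 0.

0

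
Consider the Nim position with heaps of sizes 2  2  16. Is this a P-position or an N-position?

Compute the nim-sum pairwise:
2 XOR 2 = 0
0 XOR 16 = 16
The nim-sum is 16 ≠ 0, so this is an N-position: the player to move can win.

N-position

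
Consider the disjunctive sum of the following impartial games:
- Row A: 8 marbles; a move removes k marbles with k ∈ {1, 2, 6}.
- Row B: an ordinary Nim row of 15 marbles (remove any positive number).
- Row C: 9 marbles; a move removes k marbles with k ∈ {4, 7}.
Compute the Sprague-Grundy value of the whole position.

12

For row A, compute g(0), g(1), … with moves {1, 2, 6}:
g(0) = mex{} = 0
g(1) = mex{0} = 1
g(2) = mex{0,1} = 2
g(3) = mex{1,2} = 0
g(4) = mex{0,2} = 1
g(5) = mex{0,1} = 2
g(6) = mex{0,1,2} = 3
g(7) = mex{1,2,3} = 0
g(8) = mex{0,2,3} = 1
So g(8) = 1.
Row B is a plain Nim row of size 15, so its Grundy value is 15.
Grundy values for row C (subtraction set {4, 7}):
k:     0  1  2  3  4  5  6  7  8  9
g(k):  0  0  0  0  1  1  1  1  2  2
So g(9) = 2.
The value of a disjunctive sum is the nim-sum of the parts.
Combined value = 1 XOR 15 XOR 2 = 12.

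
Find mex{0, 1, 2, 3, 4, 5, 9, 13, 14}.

The values 0, 1, 2, 3, 4, 5 are all present; 6 is the first non-negative integer missing from the set.

6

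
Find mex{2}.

0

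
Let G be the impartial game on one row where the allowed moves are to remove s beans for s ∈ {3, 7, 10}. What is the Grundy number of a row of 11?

3

Build the Grundy sequence with g(k) = mex{g(k−s) : s ∈ {3, 7, 10}, s ≤ k}:
k:     0  1  2  3  4  5  6  7  8  9 10 11
g(k):  0  0  0  1  1  1  0  2  2  1  3  3
So g(11) = 3.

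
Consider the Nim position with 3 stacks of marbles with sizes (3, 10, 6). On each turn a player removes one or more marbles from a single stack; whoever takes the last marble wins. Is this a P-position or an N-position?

N-position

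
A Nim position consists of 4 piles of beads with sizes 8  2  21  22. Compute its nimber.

In binary:
  01000  (8)
  00010  (2)
  10101  (21)
  10110  (22)
  -----
  01001  (9)

9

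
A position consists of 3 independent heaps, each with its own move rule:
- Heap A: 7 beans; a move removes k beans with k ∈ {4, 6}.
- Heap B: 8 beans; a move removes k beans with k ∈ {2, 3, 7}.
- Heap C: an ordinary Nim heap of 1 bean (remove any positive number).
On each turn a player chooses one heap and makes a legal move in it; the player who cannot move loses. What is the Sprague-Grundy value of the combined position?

1

Grundy values for heap A (subtraction set {4, 6}):
g(0) = mex{} = 0
g(1) = mex{} = 0
g(2) = mex{} = 0
g(3) = mex{} = 0
g(4) = mex{0} = 1
g(5) = mex{0} = 1
g(6) = mex{0} = 1
g(7) = mex{0} = 1
So g(7) = 1.
For heap B, compute g(0), g(1), … with moves {2, 3, 7}:
k:     0  1  2  3  4  5  6  7  8
g(k):  0  0  1  1  2  0  0  1  1
So g(8) = 1.
Heap C is a plain Nim heap of size 1, so its Grundy value is 1.
The value of a disjunctive sum is the nim-sum of the parts.
Combined value = 1 ⊕ 1 ⊕ 1 = 1.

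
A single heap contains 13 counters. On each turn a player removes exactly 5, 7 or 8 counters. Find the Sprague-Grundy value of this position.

0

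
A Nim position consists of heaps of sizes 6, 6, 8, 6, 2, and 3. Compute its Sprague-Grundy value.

15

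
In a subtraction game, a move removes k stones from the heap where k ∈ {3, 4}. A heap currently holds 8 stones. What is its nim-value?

Grundy values for subtraction set {3, 4}:
k:     0  1  2  3  4  5  6  7  8
g(k):  0  0  0  1  1  1  2  0  0
So g(8) = 0.

0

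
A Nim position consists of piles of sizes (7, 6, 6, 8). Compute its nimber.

Bitwise XOR of the heap sizes:
  0111  (7)
  0110  (6)
  0110  (6)
  1000  (8)
  ----
  1111  (15)

15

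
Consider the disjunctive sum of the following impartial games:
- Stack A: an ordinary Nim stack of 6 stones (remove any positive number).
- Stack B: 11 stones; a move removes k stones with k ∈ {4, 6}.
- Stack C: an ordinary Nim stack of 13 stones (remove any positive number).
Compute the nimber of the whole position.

11

Stack A is a plain Nim stack of size 6, so its Grundy value is 6.
Grundy values for stack B (subtraction set {4, 6}):
g(0) = mex{} = 0
g(1) = mex{} = 0
g(2) = mex{} = 0
g(3) = mex{} = 0
g(4) = mex{0} = 1
g(5) = mex{0} = 1
g(6) = mex{0} = 1
g(7) = mex{0} = 1
g(8) = mex{0,1} = 2
g(9) = mex{0,1} = 2
g(10) = mex{1} = 0
g(11) = mex{1} = 0
So g(11) = 0.
Stack C is a plain Nim stack of size 13, so its Grundy value is 13.
By the Sprague-Grundy theorem, the Grundy value of a sum of independent games is the XOR of the component values.
Combined value = 6 XOR 0 XOR 13 = 11.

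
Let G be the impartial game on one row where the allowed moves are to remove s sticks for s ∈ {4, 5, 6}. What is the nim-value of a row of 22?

0

Build the Grundy sequence with g(k) = mex{g(k−s) : s ∈ {4, 5, 6}, s ≤ k}:
k:     0  1  2  3  4  5  6  7  8  9 10 11 12 13 14 15 16 17 18 19 20 21 22
g(k):  0  0  0  0  1  1  1  1  2  2  0  0  0  0  1  1  1  1  2  2  0  0  0
So g(22) = 0.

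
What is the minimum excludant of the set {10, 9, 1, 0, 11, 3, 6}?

2

The values 0, 1 are all present; 2 is the first non-negative integer missing from the set.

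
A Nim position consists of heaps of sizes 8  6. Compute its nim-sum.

14

Compute the nim-sum pairwise:
8 ^ 6 = 14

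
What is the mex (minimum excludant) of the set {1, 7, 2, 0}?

3

The values 0, 1, 2 are all present; 3 is the first non-negative integer missing from the set.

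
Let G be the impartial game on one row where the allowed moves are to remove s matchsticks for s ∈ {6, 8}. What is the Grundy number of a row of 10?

Build the Grundy sequence with g(k) = mex{g(k−s) : s ∈ {6, 8}, s ≤ k}:
k:     0  1  2  3  4  5  6  7  8  9 10
g(k):  0  0  0  0  0  0  1  1  1  1  1
So g(10) = 1.

1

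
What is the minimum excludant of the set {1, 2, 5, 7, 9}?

0

0 is not in the set, so the mex is 0.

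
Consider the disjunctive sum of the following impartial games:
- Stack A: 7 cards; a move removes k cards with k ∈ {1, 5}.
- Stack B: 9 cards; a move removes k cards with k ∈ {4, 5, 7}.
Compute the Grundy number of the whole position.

3

Build the Grundy sequence for stack A with g(k) = mex{g(k−s) : s ∈ {1, 5}, s ≤ k}:
k:     0  1  2  3  4  5  6  7
g(k):  0  1  0  1  0  1  0  1
So g(7) = 1.
Grundy values for stack B (subtraction set {4, 5, 7}):
k:     0  1  2  3  4  5  6  7  8  9
g(k):  0  0  0  0  1  1  1  1  2  2
So g(9) = 2.
The value of a disjunctive sum is the nim-sum of the parts.
Combined value = 1 ⊕ 2 = 3.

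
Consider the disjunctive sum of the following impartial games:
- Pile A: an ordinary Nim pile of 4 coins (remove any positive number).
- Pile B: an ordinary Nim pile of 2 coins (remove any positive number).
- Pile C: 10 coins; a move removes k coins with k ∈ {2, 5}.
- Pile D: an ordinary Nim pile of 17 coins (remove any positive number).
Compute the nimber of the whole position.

22

Pile A is a plain Nim pile of size 4, so its Grundy value is 4.
Pile B is a plain Nim pile of size 2, so its Grundy value is 2.
For pile C, compute g(0), g(1), … with moves {2, 5}:
g(0) = mex{} = 0
g(1) = mex{} = 0
g(2) = mex{0} = 1
g(3) = mex{0} = 1
g(4) = mex{1} = 0
g(5) = mex{0,1} = 2
g(6) = mex{0} = 1
g(7) = mex{1,2} = 0
g(8) = mex{1} = 0
g(9) = mex{0} = 1
g(10) = mex{0,2} = 1
So g(10) = 1.
Pile D is a plain Nim pile of size 17, so its Grundy value is 17.
By the Sprague-Grundy theorem, the Grundy value of a sum of independent games is the XOR of the component values.
Combined value = 4 ⊕ 2 ⊕ 1 ⊕ 17 = 22.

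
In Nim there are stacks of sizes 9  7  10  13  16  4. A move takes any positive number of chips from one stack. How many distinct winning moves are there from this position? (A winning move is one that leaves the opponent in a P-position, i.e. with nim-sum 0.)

1

Compute the nim-sum pairwise:
9 ^ 7 = 14
14 ^ 10 = 4
4 ^ 13 = 9
9 ^ 16 = 25
25 ^ 4 = 29
The overall nim-sum is X = 29. A stack of size p has a winning move iff p XOR X < p (reduce it to p XOR X).
  9: 9 XOR 29 = 20 ≥ 9 — no move.
  7: 7 XOR 29 = 26 ≥ 7 — no move.
  10: 10 XOR 29 = 23 ≥ 10 — no move.
  13: 13 XOR 29 = 16 ≥ 13 — no move.
  16: 16 XOR 29 = 13 < 16 — winning move (to 13).
  4: 4 XOR 29 = 25 ≥ 4 — no move.
That gives 1 winning move.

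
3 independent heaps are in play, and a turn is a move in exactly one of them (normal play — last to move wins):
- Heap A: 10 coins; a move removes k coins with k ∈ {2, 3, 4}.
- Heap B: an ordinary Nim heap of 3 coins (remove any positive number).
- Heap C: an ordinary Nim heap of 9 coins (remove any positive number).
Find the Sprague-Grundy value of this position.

Build the Grundy sequence for heap A with g(k) = mex{g(k−s) : s ∈ {2, 3, 4}, s ≤ k}:
k:     0  1  2  3  4  5  6  7  8  9 10
g(k):  0  0  1  1  2  2  0  0  1  1  2
So g(10) = 2.
Heap B is a plain Nim heap of size 3, so its Grundy value is 3.
Heap C is a plain Nim heap of size 9, so its Grundy value is 9.
By the Sprague-Grundy theorem, the Grundy value of a sum of independent games is the XOR of the component values.
Combined value = 2 ⊕ 3 ⊕ 9 = 8.

8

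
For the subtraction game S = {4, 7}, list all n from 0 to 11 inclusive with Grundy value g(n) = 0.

0, 1, 2, 3, 11

Build the Grundy sequence with g(k) = mex{g(k−s) : s ∈ {4, 7}, s ≤ k}:
k:     0  1  2  3  4  5  6  7  8  9 10 11
g(k):  0  0  0  0  1  1  1  1  2  2  2  0
The P-positions (g = 0) in 0..11 are 0, 1, 2, 3, 11.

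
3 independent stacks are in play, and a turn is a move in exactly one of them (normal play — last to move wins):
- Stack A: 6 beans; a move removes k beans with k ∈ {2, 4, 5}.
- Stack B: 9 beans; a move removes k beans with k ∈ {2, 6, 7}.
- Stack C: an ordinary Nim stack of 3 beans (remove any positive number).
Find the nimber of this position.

For stack A, compute g(0), g(1), … with moves {2, 4, 5}:
g(0) = mex{} = 0
g(1) = mex{} = 0
g(2) = mex{0} = 1
g(3) = mex{0} = 1
g(4) = mex{0,1} = 2
g(5) = mex{0,1} = 2
g(6) = mex{0,1,2} = 3
So g(6) = 3.
For stack B, compute g(0), g(1), … with moves {2, 6, 7}:
g(0) = mex{} = 0
g(1) = mex{} = 0
g(2) = mex{0} = 1
g(3) = mex{0} = 1
g(4) = mex{1} = 0
g(5) = mex{1} = 0
g(6) = mex{0} = 1
g(7) = mex{0} = 1
g(8) = mex{0,1} = 2
g(9) = mex{1} = 0
So g(9) = 0.
Stack C is a plain Nim stack of size 3, so its Grundy value is 3.
By the Sprague-Grundy theorem, the Grundy value of a sum of independent games is the XOR of the component values.
Combined value = 3 XOR 0 XOR 3 = 0.

0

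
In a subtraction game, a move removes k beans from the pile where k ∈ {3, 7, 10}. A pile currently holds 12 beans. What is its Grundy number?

2

Build the Grundy sequence with g(k) = mex{g(k−s) : s ∈ {3, 7, 10}, s ≤ k}:
k:     0  1  2  3  4  5  6  7  8  9 10 11 12
g(k):  0  0  0  1  1  1  0  2  2  1  3  3  2
So g(12) = 2.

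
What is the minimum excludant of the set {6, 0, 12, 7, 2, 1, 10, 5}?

The values 0, 1, 2 are all present; 3 is the first non-negative integer missing from the set.

3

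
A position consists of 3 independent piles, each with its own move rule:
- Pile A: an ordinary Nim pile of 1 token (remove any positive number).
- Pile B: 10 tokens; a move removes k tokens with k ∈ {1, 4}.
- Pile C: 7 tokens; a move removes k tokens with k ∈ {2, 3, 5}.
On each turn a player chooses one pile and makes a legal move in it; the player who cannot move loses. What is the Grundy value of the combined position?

1

Pile A is a plain Nim pile of size 1, so its Grundy value is 1.
For pile B, compute g(0), g(1), … with moves {1, 4}:
g(0) = mex{} = 0
g(1) = mex{0} = 1
g(2) = mex{1} = 0
g(3) = mex{0} = 1
g(4) = mex{0,1} = 2
g(5) = mex{1,2} = 0
g(6) = mex{0} = 1
g(7) = mex{1} = 0
g(8) = mex{0,2} = 1
g(9) = mex{0,1} = 2
g(10) = mex{1,2} = 0
So g(10) = 0.
For pile C, compute g(0), g(1), … with moves {2, 3, 5}:
g(0) = mex{} = 0
g(1) = mex{} = 0
g(2) = mex{0} = 1
g(3) = mex{0} = 1
g(4) = mex{0,1} = 2
g(5) = mex{0,1} = 2
g(6) = mex{0,1,2} = 3
g(7) = mex{1,2} = 0
So g(7) = 0.
By the Sprague-Grundy theorem, the Grundy value of a sum of independent games is the XOR of the component values.
Combined value = 1 ⊕ 0 ⊕ 0 = 1.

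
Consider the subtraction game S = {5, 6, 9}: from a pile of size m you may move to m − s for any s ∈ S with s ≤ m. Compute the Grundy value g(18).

0

Compute g(0), g(1), … for moves {5, 6, 9}:
k:     0  1  2  3  4  5  6  7  8  9 10 11 12 13 14 15 16 17 18
g(k):  0  0  0  0  0  1  1  1  1  1  2  2  2  2  0  0  0  0  0
So g(18) = 0.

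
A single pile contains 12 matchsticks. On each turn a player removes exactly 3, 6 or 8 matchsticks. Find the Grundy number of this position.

0

Build the Grundy sequence with g(k) = mex{g(k−s) : s ∈ {3, 6, 8}, s ≤ k}:
g(0) = mex{} = 0
g(1) = mex{} = 0
g(2) = mex{} = 0
g(3) = mex{0} = 1
g(4) = mex{0} = 1
g(5) = mex{0} = 1
g(6) = mex{0,1} = 2
g(7) = mex{0,1} = 2
g(8) = mex{0,1} = 2
g(9) = mex{0,1,2} = 3
g(10) = mex{0,1,2} = 3
g(11) = mex{1,2} = 0
g(12) = mex{1,2,3} = 0
So g(12) = 0.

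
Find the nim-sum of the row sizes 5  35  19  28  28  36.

17

In binary:
  000101  (5)
  100011  (35)
  010011  (19)
  011100  (28)
  011100  (28)
  100100  (36)
  ------
  010001  (17)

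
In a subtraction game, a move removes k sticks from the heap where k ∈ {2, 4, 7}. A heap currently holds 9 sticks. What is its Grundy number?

0

Compute g(0), g(1), … for moves {2, 4, 7}:
g(0) = mex{} = 0
g(1) = mex{} = 0
g(2) = mex{0} = 1
g(3) = mex{0} = 1
g(4) = mex{0,1} = 2
g(5) = mex{0,1} = 2
g(6) = mex{1,2} = 0
g(7) = mex{0,1,2} = 3
g(8) = mex{0,2} = 1
g(9) = mex{1,2,3} = 0
So g(9) = 0.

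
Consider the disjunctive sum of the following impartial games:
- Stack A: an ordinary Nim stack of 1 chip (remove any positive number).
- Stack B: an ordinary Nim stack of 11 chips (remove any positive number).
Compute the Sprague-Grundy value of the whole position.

Stack A is a plain Nim stack of size 1, so its Grundy value is 1.
Stack B is a plain Nim stack of size 11, so its Grundy value is 11.
By the Sprague-Grundy theorem, the Grundy value of a sum of independent games is the XOR of the component values.
Combined value = 1 ⊕ 11 = 10.

10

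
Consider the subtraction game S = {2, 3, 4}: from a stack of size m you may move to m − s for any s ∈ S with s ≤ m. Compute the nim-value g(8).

Grundy values for subtraction set {2, 3, 4}:
g(0) = mex{} = 0
g(1) = mex{} = 0
g(2) = mex{0} = 1
g(3) = mex{0} = 1
g(4) = mex{0,1} = 2
g(5) = mex{0,1} = 2
g(6) = mex{1,2} = 0
g(7) = mex{1,2} = 0
g(8) = mex{0,2} = 1
So g(8) = 1.

1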